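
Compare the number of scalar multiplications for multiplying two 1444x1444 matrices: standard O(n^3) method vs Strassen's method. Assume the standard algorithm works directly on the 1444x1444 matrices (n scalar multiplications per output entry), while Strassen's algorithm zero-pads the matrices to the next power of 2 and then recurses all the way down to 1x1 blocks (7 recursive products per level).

Matrix multiplication for 1444x1444 matrices:

Strassen's algorithm requires power-of-2 dimensions. Pad 1444x1444 to 2048x2048 (next power of 2).

Standard algorithm: 1444^3 = 3010936384 multiplications
Strassen's algorithm: 7^(log2(2048)) = 7^11 = 1977326743 multiplications
Savings: 3010936384 - 1977326743 = 1033609641 multiplications

Standard: 3010936384 multiplications (1444^3). Strassen: 1977326743 multiplications (7^11, after padding to 2048x2048). Strassen reduces 8 recursive multiplications to 7 at each level.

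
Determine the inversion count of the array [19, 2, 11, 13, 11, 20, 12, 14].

Finding inversions in [19, 2, 11, 13, 11, 20, 12, 14]:

(0, 1): arr[0]=19 > arr[1]=2
(0, 2): arr[0]=19 > arr[2]=11
(0, 3): arr[0]=19 > arr[3]=13
(0, 4): arr[0]=19 > arr[4]=11
(0, 6): arr[0]=19 > arr[6]=12
(0, 7): arr[0]=19 > arr[7]=14
(3, 4): arr[3]=13 > arr[4]=11
(3, 6): arr[3]=13 > arr[6]=12
(5, 6): arr[5]=20 > arr[6]=12
(5, 7): arr[5]=20 > arr[7]=14

Total inversions: 10

The array has 10 inversion(s): (0,1), (0,2), (0,3), (0,4), (0,6), (0,7), (3,4), (3,6), (5,6), (5,7). Each pair (i,j) satisfies i < j and arr[i] > arr[j].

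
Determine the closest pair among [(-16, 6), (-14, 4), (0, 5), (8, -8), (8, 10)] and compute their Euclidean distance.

Computing all pairwise distances among 5 points:

d((-16, 6), (-14, 4)) = 2.8284 <-- minimum
d((-16, 6), (0, 5)) = 16.0312
d((-16, 6), (8, -8)) = 27.7849
d((-16, 6), (8, 10)) = 24.3311
d((-14, 4), (0, 5)) = 14.0357
d((-14, 4), (8, -8)) = 25.0599
d((-14, 4), (8, 10)) = 22.8035
d((0, 5), (8, -8)) = 15.2643
d((0, 5), (8, 10)) = 9.434
d((8, -8), (8, 10)) = 18.0

Closest pair: (-16, 6) and (-14, 4) with distance 2.8284

The closest pair is (-16, 6) and (-14, 4) with Euclidean distance 2.8284. For 5 points, brute-force pairwise comparison is shown above. For large n, the divide-and-conquer algorithm (sort by x, recurse on halves, check the dividing strip) achieves O(n log n).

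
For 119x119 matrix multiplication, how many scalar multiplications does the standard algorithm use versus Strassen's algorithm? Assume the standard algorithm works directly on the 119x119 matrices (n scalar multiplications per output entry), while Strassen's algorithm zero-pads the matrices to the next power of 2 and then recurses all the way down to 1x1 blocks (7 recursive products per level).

Matrix multiplication for 119x119 matrices:

Strassen's algorithm requires power-of-2 dimensions. Pad 119x119 to 128x128 (next power of 2).

Standard algorithm: 119^3 = 1685159 multiplications
Strassen's algorithm: 7^(log2(128)) = 7^7 = 823543 multiplications
Savings: 1685159 - 823543 = 861616 multiplications

Standard: 1685159 multiplications (119^3). Strassen: 823543 multiplications (7^7, after padding to 128x128). Strassen reduces 8 recursive multiplications to 7 at each level.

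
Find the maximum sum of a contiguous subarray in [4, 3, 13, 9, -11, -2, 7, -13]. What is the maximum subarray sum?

Using Kadane's algorithm on [4, 3, 13, 9, -11, -2, 7, -13]:

Scanning through the array:
Position 1 (value 3): max_ending_here = 7, max_so_far = 7
Position 2 (value 13): max_ending_here = 20, max_so_far = 20
Position 3 (value 9): max_ending_here = 29, max_so_far = 29
Position 4 (value -11): max_ending_here = 18, max_so_far = 29
Position 5 (value -2): max_ending_here = 16, max_so_far = 29
Position 6 (value 7): max_ending_here = 23, max_so_far = 29
Position 7 (value -13): max_ending_here = 10, max_so_far = 29

Maximum subarray: [4, 3, 13, 9]
Maximum sum: 29

The maximum subarray is [4, 3, 13, 9] with sum 29. This subarray runs from index 0 to index 3.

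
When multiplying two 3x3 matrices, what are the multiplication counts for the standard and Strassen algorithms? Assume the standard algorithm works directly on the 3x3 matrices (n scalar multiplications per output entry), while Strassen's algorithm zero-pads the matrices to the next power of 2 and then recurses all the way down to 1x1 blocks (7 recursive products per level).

Matrix multiplication for 3x3 matrices:

Strassen's algorithm requires power-of-2 dimensions. Pad 3x3 to 4x4 (next power of 2).

Standard algorithm: 3^3 = 27 multiplications
Strassen's algorithm: 7^(log2(4)) = 7^2 = 49 multiplications
Difference: 27 - 49 = -22 (Strassen uses MORE here due to padding overhead — for small or just-over-power-of-2 n, padding can outweigh the per-level savings)

Standard: 27 multiplications (3^3). Strassen: 49 multiplications (7^2, after padding to 4x4). Strassen reduces 8 recursive multiplications to 7 at each level.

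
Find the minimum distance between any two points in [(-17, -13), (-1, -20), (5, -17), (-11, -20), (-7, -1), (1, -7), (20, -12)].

Computing all pairwise distances among 7 points:

d((-17, -13), (-1, -20)) = 17.4642
d((-17, -13), (5, -17)) = 22.3607
d((-17, -13), (-11, -20)) = 9.2195
d((-17, -13), (-7, -1)) = 15.6205
d((-17, -13), (1, -7)) = 18.9737
d((-17, -13), (20, -12)) = 37.0135
d((-1, -20), (5, -17)) = 6.7082 <-- minimum
d((-1, -20), (-11, -20)) = 10.0
d((-1, -20), (-7, -1)) = 19.9249
d((-1, -20), (1, -7)) = 13.1529
d((-1, -20), (20, -12)) = 22.4722
d((5, -17), (-11, -20)) = 16.2788
d((5, -17), (-7, -1)) = 20.0
d((5, -17), (1, -7)) = 10.7703
d((5, -17), (20, -12)) = 15.8114
d((-11, -20), (-7, -1)) = 19.4165
d((-11, -20), (1, -7)) = 17.6918
d((-11, -20), (20, -12)) = 32.0156
d((-7, -1), (1, -7)) = 10.0
d((-7, -1), (20, -12)) = 29.1548
d((1, -7), (20, -12)) = 19.6469

Closest pair: (-1, -20) and (5, -17) with distance 6.7082

The closest pair is (-1, -20) and (5, -17) with Euclidean distance 6.7082. For 7 points, brute-force pairwise comparison is shown above. For large n, the divide-and-conquer algorithm (sort by x, recurse on halves, check the dividing strip) achieves O(n log n).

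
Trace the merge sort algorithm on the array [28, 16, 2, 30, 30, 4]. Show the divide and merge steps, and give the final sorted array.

Merge sort trace:

Split: [28, 16, 2, 30, 30, 4] -> [28, 16, 2] and [30, 30, 4]
  Split: [28, 16, 2] -> [28] and [16, 2]
    Split: [16, 2] -> [16] and [2]
    Merge: [16] + [2] -> [2, 16]
  Merge: [28] + [2, 16] -> [2, 16, 28]
  Split: [30, 30, 4] -> [30] and [30, 4]
    Split: [30, 4] -> [30] and [4]
    Merge: [30] + [4] -> [4, 30]
  Merge: [30] + [4, 30] -> [4, 30, 30]
Merge: [2, 16, 28] + [4, 30, 30] -> [2, 4, 16, 28, 30, 30]

Final sorted array: [2, 4, 16, 28, 30, 30]

The merge sort proceeds by recursively splitting the array and merging sorted halves.
After all merges, the sorted array is [2, 4, 16, 28, 30, 30].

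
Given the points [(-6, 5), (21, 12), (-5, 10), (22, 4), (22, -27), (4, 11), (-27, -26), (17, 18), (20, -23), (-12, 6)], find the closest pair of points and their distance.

Computing all pairwise distances among 10 points:

d((-6, 5), (21, 12)) = 27.8927
d((-6, 5), (-5, 10)) = 5.099
d((-6, 5), (22, 4)) = 28.0179
d((-6, 5), (22, -27)) = 42.5206
d((-6, 5), (4, 11)) = 11.6619
d((-6, 5), (-27, -26)) = 37.4433
d((-6, 5), (17, 18)) = 26.4197
d((-6, 5), (20, -23)) = 38.2099
d((-6, 5), (-12, 6)) = 6.0828
d((21, 12), (-5, 10)) = 26.0768
d((21, 12), (22, 4)) = 8.0623
d((21, 12), (22, -27)) = 39.0128
d((21, 12), (4, 11)) = 17.0294
d((21, 12), (-27, -26)) = 61.2209
d((21, 12), (17, 18)) = 7.2111
d((21, 12), (20, -23)) = 35.0143
d((21, 12), (-12, 6)) = 33.541
d((-5, 10), (22, 4)) = 27.6586
d((-5, 10), (22, -27)) = 45.8039
d((-5, 10), (4, 11)) = 9.0554
d((-5, 10), (-27, -26)) = 42.19
d((-5, 10), (17, 18)) = 23.4094
d((-5, 10), (20, -23)) = 41.4005
d((-5, 10), (-12, 6)) = 8.0623
d((22, 4), (22, -27)) = 31.0
d((22, 4), (4, 11)) = 19.3132
d((22, 4), (-27, -26)) = 57.4543
d((22, 4), (17, 18)) = 14.8661
d((22, 4), (20, -23)) = 27.074
d((22, 4), (-12, 6)) = 34.0588
d((22, -27), (4, 11)) = 42.0476
d((22, -27), (-27, -26)) = 49.0102
d((22, -27), (17, 18)) = 45.2769
d((22, -27), (20, -23)) = 4.4721 <-- minimum
d((22, -27), (-12, 6)) = 47.3814
d((4, 11), (-27, -26)) = 48.2701
d((4, 11), (17, 18)) = 14.7648
d((4, 11), (20, -23)) = 37.5766
d((4, 11), (-12, 6)) = 16.7631
d((-27, -26), (17, 18)) = 62.2254
d((-27, -26), (20, -23)) = 47.0956
d((-27, -26), (-12, 6)) = 35.3412
d((17, 18), (20, -23)) = 41.1096
d((17, 18), (-12, 6)) = 31.3847
d((20, -23), (-12, 6)) = 43.1856

Closest pair: (22, -27) and (20, -23) with distance 4.4721

The closest pair is (22, -27) and (20, -23) with Euclidean distance 4.4721. For 10 points, brute-force pairwise comparison is shown above. For large n, the divide-and-conquer algorithm (sort by x, recurse on halves, check the dividing strip) achieves O(n log n).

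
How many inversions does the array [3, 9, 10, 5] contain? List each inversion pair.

Finding inversions in [3, 9, 10, 5]:

(1, 3): arr[1]=9 > arr[3]=5
(2, 3): arr[2]=10 > arr[3]=5

Total inversions: 2

The array has 2 inversion(s): (1,3), (2,3). Each pair (i,j) satisfies i < j and arr[i] > arr[j].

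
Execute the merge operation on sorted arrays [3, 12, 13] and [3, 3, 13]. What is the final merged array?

Merging process:

Compare 3 vs 3: take 3 from left. Merged: [3]
Compare 12 vs 3: take 3 from right. Merged: [3, 3]
Compare 12 vs 3: take 3 from right. Merged: [3, 3, 3]
Compare 12 vs 13: take 12 from left. Merged: [3, 3, 3, 12]
Compare 13 vs 13: take 13 from left. Merged: [3, 3, 3, 12, 13]
Append remaining from right: [13]. Merged: [3, 3, 3, 12, 13, 13]

Final merged array: [3, 3, 3, 12, 13, 13]
Total comparisons: 5

The merged array is [3, 3, 3, 12, 13, 13], requiring 5 comparisons. The merge step runs in O(n) time where n is the total number of elements.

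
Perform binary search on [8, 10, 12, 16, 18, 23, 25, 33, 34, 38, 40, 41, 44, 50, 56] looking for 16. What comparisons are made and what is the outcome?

Binary search for 16 in [8, 10, 12, 16, 18, 23, 25, 33, 34, 38, 40, 41, 44, 50, 56]:

lo=0, hi=14, mid=7, arr[mid]=33 -> 33 > 16, search left half
lo=0, hi=6, mid=3, arr[mid]=16 -> Found target at index 3!

Binary search finds 16 at index 3 after 2 comparisons. The search repeatedly halves the search space by comparing with the middle element.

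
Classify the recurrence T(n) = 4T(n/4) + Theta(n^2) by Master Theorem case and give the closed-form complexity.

Master Theorem for T(n) = 4T(n/4) + O(n^2):

a = 4, b = 4, c = 2
log_b(a) = log_4(4) = 1.0000

Case 3: c = 2 > log_4(4) = 1.0000
T(n) = O(n^2) = O(n^2)

For T(n) = 4T(n/4) + O(n^2): log_4(4) = 1.0000. This is Case 3 of the Master Theorem (c > log_b(a), work dominated by root), giving O(n^2).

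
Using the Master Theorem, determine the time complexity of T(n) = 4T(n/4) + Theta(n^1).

Master Theorem for T(n) = 4T(n/4) + O(n^1):

a = 4, b = 4, c = 1
log_b(a) = log_4(4) = 1.0000

Case 2: c = 1 = log_4(4) = 1.0000
T(n) = O(n^1 log n) = O(n log n)

For T(n) = 4T(n/4) + O(n^1): log_4(4) = 1.0000. This is Case 2 of the Master Theorem (c = log_b(a), equal work at all levels), giving O(n log n).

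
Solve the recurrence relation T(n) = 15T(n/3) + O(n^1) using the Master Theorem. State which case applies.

Master Theorem for T(n) = 15T(n/3) + O(n^1):

a = 15, b = 3, c = 1
log_b(a) = log_3(15) = 2.4650

Case 1: c = 1 < log_3(15) = 2.4650
T(n) = O(n^(log_3 15))

For T(n) = 15T(n/3) + O(n^1): log_3(15) = 2.4650. This is Case 1 of the Master Theorem (c < log_b(a), work dominated by leaves), giving O(n^(log_3 15)).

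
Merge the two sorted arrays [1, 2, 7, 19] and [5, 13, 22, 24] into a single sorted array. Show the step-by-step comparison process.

Merging process:

Compare 1 vs 5: take 1 from left. Merged: [1]
Compare 2 vs 5: take 2 from left. Merged: [1, 2]
Compare 7 vs 5: take 5 from right. Merged: [1, 2, 5]
Compare 7 vs 13: take 7 from left. Merged: [1, 2, 5, 7]
Compare 19 vs 13: take 13 from right. Merged: [1, 2, 5, 7, 13]
Compare 19 vs 22: take 19 from left. Merged: [1, 2, 5, 7, 13, 19]
Append remaining from right: [22, 24]. Merged: [1, 2, 5, 7, 13, 19, 22, 24]

Final merged array: [1, 2, 5, 7, 13, 19, 22, 24]
Total comparisons: 6

The merged array is [1, 2, 5, 7, 13, 19, 22, 24], requiring 6 comparisons. The merge step runs in O(n) time where n is the total number of elements.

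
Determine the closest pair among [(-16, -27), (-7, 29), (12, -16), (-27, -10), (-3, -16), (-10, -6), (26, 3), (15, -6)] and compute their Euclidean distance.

Computing all pairwise distances among 8 points:

d((-16, -27), (-7, 29)) = 56.7186
d((-16, -27), (12, -16)) = 30.0832
d((-16, -27), (-27, -10)) = 20.2485
d((-16, -27), (-3, -16)) = 17.0294
d((-16, -27), (-10, -6)) = 21.8403
d((-16, -27), (26, 3)) = 51.614
d((-16, -27), (15, -6)) = 37.4433
d((-7, 29), (12, -16)) = 48.8467
d((-7, 29), (-27, -10)) = 43.8292
d((-7, 29), (-3, -16)) = 45.1774
d((-7, 29), (-10, -6)) = 35.1283
d((-7, 29), (26, 3)) = 42.0119
d((-7, 29), (15, -6)) = 41.3401
d((12, -16), (-27, -10)) = 39.4588
d((12, -16), (-3, -16)) = 15.0
d((12, -16), (-10, -6)) = 24.1661
d((12, -16), (26, 3)) = 23.6008
d((12, -16), (15, -6)) = 10.4403 <-- minimum
d((-27, -10), (-3, -16)) = 24.7386
d((-27, -10), (-10, -6)) = 17.4642
d((-27, -10), (26, 3)) = 54.5711
d((-27, -10), (15, -6)) = 42.19
d((-3, -16), (-10, -6)) = 12.2066
d((-3, -16), (26, 3)) = 34.6699
d((-3, -16), (15, -6)) = 20.5913
d((-10, -6), (26, 3)) = 37.108
d((-10, -6), (15, -6)) = 25.0
d((26, 3), (15, -6)) = 14.2127

Closest pair: (12, -16) and (15, -6) with distance 10.4403

The closest pair is (12, -16) and (15, -6) with Euclidean distance 10.4403. For 8 points, brute-force pairwise comparison is shown above. For large n, the divide-and-conquer algorithm (sort by x, recurse on halves, check the dividing strip) achieves O(n log n).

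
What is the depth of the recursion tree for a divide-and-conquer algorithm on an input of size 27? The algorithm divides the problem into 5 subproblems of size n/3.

For divide and conquer with division factor 3:

Problem sizes at each level:
Level 0: 27
Level 1: 9
Level 2: 3
Level 3: 1

The root is level 0 and the size-1 base case is level 3 (the tree spans levels 0 through 3, i.e. 4 levels counting the root), so the depth is the number of divisions: log_3(27) = 3

The recursion tree depth is log_3(27) = 3. At each level, the problem size is divided by 3, so it takes 3 divisions to reduce to a base case of size 1. The algorithm makes 5 recursive calls at each level.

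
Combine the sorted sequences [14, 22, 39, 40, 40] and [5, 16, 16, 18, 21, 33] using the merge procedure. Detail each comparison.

Merging process:

Compare 14 vs 5: take 5 from right. Merged: [5]
Compare 14 vs 16: take 14 from left. Merged: [5, 14]
Compare 22 vs 16: take 16 from right. Merged: [5, 14, 16]
Compare 22 vs 16: take 16 from right. Merged: [5, 14, 16, 16]
Compare 22 vs 18: take 18 from right. Merged: [5, 14, 16, 16, 18]
Compare 22 vs 21: take 21 from right. Merged: [5, 14, 16, 16, 18, 21]
Compare 22 vs 33: take 22 from left. Merged: [5, 14, 16, 16, 18, 21, 22]
Compare 39 vs 33: take 33 from right. Merged: [5, 14, 16, 16, 18, 21, 22, 33]
Append remaining from left: [39, 40, 40]. Merged: [5, 14, 16, 16, 18, 21, 22, 33, 39, 40, 40]

Final merged array: [5, 14, 16, 16, 18, 21, 22, 33, 39, 40, 40]
Total comparisons: 8

The merged array is [5, 14, 16, 16, 18, 21, 22, 33, 39, 40, 40], requiring 8 comparisons. The merge step runs in O(n) time where n is the total number of elements.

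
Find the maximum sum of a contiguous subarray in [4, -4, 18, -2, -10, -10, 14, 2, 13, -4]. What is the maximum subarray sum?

Using Kadane's algorithm on [4, -4, 18, -2, -10, -10, 14, 2, 13, -4]:

Scanning through the array:
Position 1 (value -4): max_ending_here = 0, max_so_far = 4
Position 2 (value 18): max_ending_here = 18, max_so_far = 18
Position 3 (value -2): max_ending_here = 16, max_so_far = 18
Position 4 (value -10): max_ending_here = 6, max_so_far = 18
Position 5 (value -10): max_ending_here = -4, max_so_far = 18
Position 6 (value 14): max_ending_here = 14, max_so_far = 18
Position 7 (value 2): max_ending_here = 16, max_so_far = 18
Position 8 (value 13): max_ending_here = 29, max_so_far = 29
Position 9 (value -4): max_ending_here = 25, max_so_far = 29

Maximum subarray: [14, 2, 13]
Maximum sum: 29

The maximum subarray is [14, 2, 13] with sum 29. This subarray runs from index 6 to index 8.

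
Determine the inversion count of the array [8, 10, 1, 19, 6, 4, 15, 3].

Finding inversions in [8, 10, 1, 19, 6, 4, 15, 3]:

(0, 2): arr[0]=8 > arr[2]=1
(0, 4): arr[0]=8 > arr[4]=6
(0, 5): arr[0]=8 > arr[5]=4
(0, 7): arr[0]=8 > arr[7]=3
(1, 2): arr[1]=10 > arr[2]=1
(1, 4): arr[1]=10 > arr[4]=6
(1, 5): arr[1]=10 > arr[5]=4
(1, 7): arr[1]=10 > arr[7]=3
(3, 4): arr[3]=19 > arr[4]=6
(3, 5): arr[3]=19 > arr[5]=4
(3, 6): arr[3]=19 > arr[6]=15
(3, 7): arr[3]=19 > arr[7]=3
(4, 5): arr[4]=6 > arr[5]=4
(4, 7): arr[4]=6 > arr[7]=3
(5, 7): arr[5]=4 > arr[7]=3
(6, 7): arr[6]=15 > arr[7]=3

Total inversions: 16

The array has 16 inversion(s): (0,2), (0,4), (0,5), (0,7), (1,2), (1,4), (1,5), (1,7), (3,4), (3,5), (3,6), (3,7), (4,5), (4,7), (5,7), (6,7). Each pair (i,j) satisfies i < j and arr[i] > arr[j].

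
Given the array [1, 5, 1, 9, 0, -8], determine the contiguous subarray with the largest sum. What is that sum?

Using Kadane's algorithm on [1, 5, 1, 9, 0, -8]:

Scanning through the array:
Position 1 (value 5): max_ending_here = 6, max_so_far = 6
Position 2 (value 1): max_ending_here = 7, max_so_far = 7
Position 3 (value 9): max_ending_here = 16, max_so_far = 16
Position 4 (value 0): max_ending_here = 16, max_so_far = 16
Position 5 (value -8): max_ending_here = 8, max_so_far = 16

Maximum subarray: [1, 5, 1, 9]
Maximum sum: 16

The maximum subarray is [1, 5, 1, 9] with sum 16. This subarray runs from index 0 to index 3.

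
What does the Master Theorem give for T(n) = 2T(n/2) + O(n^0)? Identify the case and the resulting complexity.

Master Theorem for T(n) = 2T(n/2) + O(n^0):

a = 2, b = 2, c = 0
log_b(a) = log_2(2) = 1.0000

Case 1: c = 0 < log_2(2) = 1.0000
T(n) = O(n^(log_2 2)) = O(n)

For T(n) = 2T(n/2) + O(n^0): log_2(2) = 1.0000. This is Case 1 of the Master Theorem (c < log_b(a), work dominated by leaves), giving O(n).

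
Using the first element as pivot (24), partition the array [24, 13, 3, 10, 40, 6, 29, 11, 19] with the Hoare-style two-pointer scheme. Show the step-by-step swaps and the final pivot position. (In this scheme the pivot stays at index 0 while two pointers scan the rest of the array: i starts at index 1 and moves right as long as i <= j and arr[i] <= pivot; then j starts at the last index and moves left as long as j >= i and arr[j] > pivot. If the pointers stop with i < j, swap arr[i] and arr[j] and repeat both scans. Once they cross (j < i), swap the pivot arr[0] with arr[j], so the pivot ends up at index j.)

Hoare-style two-pointer partition with pivot = 24:

Initial array: [24, 13, 3, 10, 40, 6, 29, 11, 19]

Pointers start at i = 1, j = 8.
i stops at index 4 (arr[4]=40 > 24), j stops at index 8 (arr[8]=19 <= 24): swap arr[4] and arr[8], array becomes [24, 13, 3, 10, 19, 6, 29, 11, 40]
i stops at index 6 (arr[6]=29 > 24), j stops at index 7 (arr[7]=11 <= 24): swap arr[6] and arr[7], array becomes [24, 13, 3, 10, 19, 6, 11, 29, 40]
i ends at 7, j ends at 6: the pointers have crossed (j < i), so scanning stops.

Swap pivot arr[0] with arr[6] to place pivot at position 6: [11, 13, 3, 10, 19, 6, 24, 29, 40]
Pivot position: 6

After partitioning with pivot 24, the array becomes [11, 13, 3, 10, 19, 6, 24, 29, 40]. The pivot is placed at index 6. All elements to the left of the pivot are <= 24, and all elements to the right are > 24.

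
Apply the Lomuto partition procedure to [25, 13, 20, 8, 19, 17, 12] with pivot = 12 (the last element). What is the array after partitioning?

Lomuto partition with pivot = 12:

Initial array: [25, 13, 20, 8, 19, 17, 12]

arr[0]=25 > 12: no swap
arr[1]=13 > 12: no swap
arr[2]=20 > 12: no swap
arr[3]=8 <= 12: swap with position 0, array becomes [8, 13, 20, 25, 19, 17, 12]
arr[4]=19 > 12: no swap
arr[5]=17 > 12: no swap

Place pivot at position 1: [8, 12, 20, 25, 19, 17, 13]
Pivot position: 1

After partitioning with pivot 12, the array becomes [8, 12, 20, 25, 19, 17, 13]. The pivot is placed at index 1. All elements to the left of the pivot are <= 12, and all elements to the right are > 12.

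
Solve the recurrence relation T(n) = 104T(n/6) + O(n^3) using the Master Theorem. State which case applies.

Master Theorem for T(n) = 104T(n/6) + O(n^3):

a = 104, b = 6, c = 3
log_b(a) = log_6(104) = 2.5921

Case 3: c = 3 > log_6(104) = 2.5921
T(n) = O(n^3) = O(n^3)

For T(n) = 104T(n/6) + O(n^3): log_6(104) = 2.5921. This is Case 3 of the Master Theorem (c > log_b(a), work dominated by root), giving O(n^3).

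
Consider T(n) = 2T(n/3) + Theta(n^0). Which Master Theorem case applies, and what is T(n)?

Master Theorem for T(n) = 2T(n/3) + O(n^0):

a = 2, b = 3, c = 0
log_b(a) = log_3(2) = 0.6309

Case 1: c = 0 < log_3(2) = 0.6309
T(n) = O(n^(log_3 2))

For T(n) = 2T(n/3) + O(n^0): log_3(2) = 0.6309. This is Case 1 of the Master Theorem (c < log_b(a), work dominated by leaves), giving O(n^(log_3 2)).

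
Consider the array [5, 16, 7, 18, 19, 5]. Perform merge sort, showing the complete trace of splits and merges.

Merge sort trace:

Split: [5, 16, 7, 18, 19, 5] -> [5, 16, 7] and [18, 19, 5]
  Split: [5, 16, 7] -> [5] and [16, 7]
    Split: [16, 7] -> [16] and [7]
    Merge: [16] + [7] -> [7, 16]
  Merge: [5] + [7, 16] -> [5, 7, 16]
  Split: [18, 19, 5] -> [18] and [19, 5]
    Split: [19, 5] -> [19] and [5]
    Merge: [19] + [5] -> [5, 19]
  Merge: [18] + [5, 19] -> [5, 18, 19]
Merge: [5, 7, 16] + [5, 18, 19] -> [5, 5, 7, 16, 18, 19]

Final sorted array: [5, 5, 7, 16, 18, 19]

The merge sort proceeds by recursively splitting the array and merging sorted halves.
After all merges, the sorted array is [5, 5, 7, 16, 18, 19].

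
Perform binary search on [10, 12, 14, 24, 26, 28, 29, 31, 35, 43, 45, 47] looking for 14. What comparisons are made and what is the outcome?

Binary search for 14 in [10, 12, 14, 24, 26, 28, 29, 31, 35, 43, 45, 47]:

lo=0, hi=11, mid=5, arr[mid]=28 -> 28 > 14, search left half
lo=0, hi=4, mid=2, arr[mid]=14 -> Found target at index 2!

Binary search finds 14 at index 2 after 2 comparisons. The search repeatedly halves the search space by comparing with the middle element.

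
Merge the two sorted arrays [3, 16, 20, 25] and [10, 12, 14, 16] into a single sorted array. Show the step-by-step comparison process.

Merging process:

Compare 3 vs 10: take 3 from left. Merged: [3]
Compare 16 vs 10: take 10 from right. Merged: [3, 10]
Compare 16 vs 12: take 12 from right. Merged: [3, 10, 12]
Compare 16 vs 14: take 14 from right. Merged: [3, 10, 12, 14]
Compare 16 vs 16: take 16 from left. Merged: [3, 10, 12, 14, 16]
Compare 20 vs 16: take 16 from right. Merged: [3, 10, 12, 14, 16, 16]
Append remaining from left: [20, 25]. Merged: [3, 10, 12, 14, 16, 16, 20, 25]

Final merged array: [3, 10, 12, 14, 16, 16, 20, 25]
Total comparisons: 6

The merged array is [3, 10, 12, 14, 16, 16, 20, 25], requiring 6 comparisons. The merge step runs in O(n) time where n is the total number of elements.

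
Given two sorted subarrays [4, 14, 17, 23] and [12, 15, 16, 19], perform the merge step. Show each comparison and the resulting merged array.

Merging process:

Compare 4 vs 12: take 4 from left. Merged: [4]
Compare 14 vs 12: take 12 from right. Merged: [4, 12]
Compare 14 vs 15: take 14 from left. Merged: [4, 12, 14]
Compare 17 vs 15: take 15 from right. Merged: [4, 12, 14, 15]
Compare 17 vs 16: take 16 from right. Merged: [4, 12, 14, 15, 16]
Compare 17 vs 19: take 17 from left. Merged: [4, 12, 14, 15, 16, 17]
Compare 23 vs 19: take 19 from right. Merged: [4, 12, 14, 15, 16, 17, 19]
Append remaining from left: [23]. Merged: [4, 12, 14, 15, 16, 17, 19, 23]

Final merged array: [4, 12, 14, 15, 16, 17, 19, 23]
Total comparisons: 7

The merged array is [4, 12, 14, 15, 16, 17, 19, 23], requiring 7 comparisons. The merge step runs in O(n) time where n is the total number of elements.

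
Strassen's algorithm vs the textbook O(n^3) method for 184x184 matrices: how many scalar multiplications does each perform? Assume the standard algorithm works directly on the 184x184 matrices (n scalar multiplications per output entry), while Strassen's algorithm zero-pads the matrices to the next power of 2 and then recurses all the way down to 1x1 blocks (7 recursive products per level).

Matrix multiplication for 184x184 matrices:

Strassen's algorithm requires power-of-2 dimensions. Pad 184x184 to 256x256 (next power of 2).

Standard algorithm: 184^3 = 6229504 multiplications
Strassen's algorithm: 7^(log2(256)) = 7^8 = 5764801 multiplications
Savings: 6229504 - 5764801 = 464703 multiplications

Standard: 6229504 multiplications (184^3). Strassen: 5764801 multiplications (7^8, after padding to 256x256). Strassen reduces 8 recursive multiplications to 7 at each level.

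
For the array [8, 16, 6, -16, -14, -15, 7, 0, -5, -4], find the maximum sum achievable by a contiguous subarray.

Using Kadane's algorithm on [8, 16, 6, -16, -14, -15, 7, 0, -5, -4]:

Scanning through the array:
Position 1 (value 16): max_ending_here = 24, max_so_far = 24
Position 2 (value 6): max_ending_here = 30, max_so_far = 30
Position 3 (value -16): max_ending_here = 14, max_so_far = 30
Position 4 (value -14): max_ending_here = 0, max_so_far = 30
Position 5 (value -15): max_ending_here = -15, max_so_far = 30
Position 6 (value 7): max_ending_here = 7, max_so_far = 30
Position 7 (value 0): max_ending_here = 7, max_so_far = 30
Position 8 (value -5): max_ending_here = 2, max_so_far = 30
Position 9 (value -4): max_ending_here = -2, max_so_far = 30

Maximum subarray: [8, 16, 6]
Maximum sum: 30

The maximum subarray is [8, 16, 6] with sum 30. This subarray runs from index 0 to index 2.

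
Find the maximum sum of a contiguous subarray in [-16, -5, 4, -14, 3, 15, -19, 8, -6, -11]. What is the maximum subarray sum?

Using Kadane's algorithm on [-16, -5, 4, -14, 3, 15, -19, 8, -6, -11]:

Scanning through the array:
Position 1 (value -5): max_ending_here = -5, max_so_far = -5
Position 2 (value 4): max_ending_here = 4, max_so_far = 4
Position 3 (value -14): max_ending_here = -10, max_so_far = 4
Position 4 (value 3): max_ending_here = 3, max_so_far = 4
Position 5 (value 15): max_ending_here = 18, max_so_far = 18
Position 6 (value -19): max_ending_here = -1, max_so_far = 18
Position 7 (value 8): max_ending_here = 8, max_so_far = 18
Position 8 (value -6): max_ending_here = 2, max_so_far = 18
Position 9 (value -11): max_ending_here = -9, max_so_far = 18

Maximum subarray: [3, 15]
Maximum sum: 18

The maximum subarray is [3, 15] with sum 18. This subarray runs from index 4 to index 5.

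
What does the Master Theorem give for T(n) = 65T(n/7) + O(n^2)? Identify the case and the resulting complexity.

Master Theorem for T(n) = 65T(n/7) + O(n^2):

a = 65, b = 7, c = 2
log_b(a) = log_7(65) = 2.1452

Case 1: c = 2 < log_7(65) = 2.1452
T(n) = O(n^(log_7 65))

For T(n) = 65T(n/7) + O(n^2): log_7(65) = 2.1452. This is Case 1 of the Master Theorem (c < log_b(a), work dominated by leaves), giving O(n^(log_7 65)).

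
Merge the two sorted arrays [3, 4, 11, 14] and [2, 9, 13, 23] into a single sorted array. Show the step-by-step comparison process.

Merging process:

Compare 3 vs 2: take 2 from right. Merged: [2]
Compare 3 vs 9: take 3 from left. Merged: [2, 3]
Compare 4 vs 9: take 4 from left. Merged: [2, 3, 4]
Compare 11 vs 9: take 9 from right. Merged: [2, 3, 4, 9]
Compare 11 vs 13: take 11 from left. Merged: [2, 3, 4, 9, 11]
Compare 14 vs 13: take 13 from right. Merged: [2, 3, 4, 9, 11, 13]
Compare 14 vs 23: take 14 from left. Merged: [2, 3, 4, 9, 11, 13, 14]
Append remaining from right: [23]. Merged: [2, 3, 4, 9, 11, 13, 14, 23]

Final merged array: [2, 3, 4, 9, 11, 13, 14, 23]
Total comparisons: 7

The merged array is [2, 3, 4, 9, 11, 13, 14, 23], requiring 7 comparisons. The merge step runs in O(n) time where n is the total number of elements.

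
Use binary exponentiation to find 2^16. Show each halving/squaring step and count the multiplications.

Computing 2^16 by squaring (build up from 2^1; each line after the first costs one multiplication):

2^1 = 2
2^2 = (2^1)^2 = 2^2 = 4
2^4 = (2^2)^2 = 4^2 = 16
2^8 = (2^4)^2 = 16^2 = 256
2^16 = (2^8)^2 = 256^2 = 65536

Result: 65536
Multiplications needed: 4 (4 lines after 2^1)

2^16 = 65536. Using exponentiation by squaring, this requires 4 multiplications. The key idea: if the exponent is even, square the half-power; if odd, multiply by the base once.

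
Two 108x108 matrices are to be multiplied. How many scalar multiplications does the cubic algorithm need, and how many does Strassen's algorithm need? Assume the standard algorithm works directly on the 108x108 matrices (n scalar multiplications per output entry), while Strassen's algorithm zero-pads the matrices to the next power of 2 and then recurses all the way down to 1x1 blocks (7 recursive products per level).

Matrix multiplication for 108x108 matrices:

Strassen's algorithm requires power-of-2 dimensions. Pad 108x108 to 128x128 (next power of 2).

Standard algorithm: 108^3 = 1259712 multiplications
Strassen's algorithm: 7^(log2(128)) = 7^7 = 823543 multiplications
Savings: 1259712 - 823543 = 436169 multiplications

Standard: 1259712 multiplications (108^3). Strassen: 823543 multiplications (7^7, after padding to 128x128). Strassen reduces 8 recursive multiplications to 7 at each level.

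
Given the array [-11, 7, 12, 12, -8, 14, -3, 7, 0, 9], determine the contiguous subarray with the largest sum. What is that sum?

Using Kadane's algorithm on [-11, 7, 12, 12, -8, 14, -3, 7, 0, 9]:

Scanning through the array:
Position 1 (value 7): max_ending_here = 7, max_so_far = 7
Position 2 (value 12): max_ending_here = 19, max_so_far = 19
Position 3 (value 12): max_ending_here = 31, max_so_far = 31
Position 4 (value -8): max_ending_here = 23, max_so_far = 31
Position 5 (value 14): max_ending_here = 37, max_so_far = 37
Position 6 (value -3): max_ending_here = 34, max_so_far = 37
Position 7 (value 7): max_ending_here = 41, max_so_far = 41
Position 8 (value 0): max_ending_here = 41, max_so_far = 41
Position 9 (value 9): max_ending_here = 50, max_so_far = 50

Maximum subarray: [7, 12, 12, -8, 14, -3, 7, 0, 9]
Maximum sum: 50

The maximum subarray is [7, 12, 12, -8, 14, -3, 7, 0, 9] with sum 50. This subarray runs from index 1 to index 9.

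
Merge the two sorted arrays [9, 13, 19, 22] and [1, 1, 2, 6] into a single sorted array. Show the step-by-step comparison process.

Merging process:

Compare 9 vs 1: take 1 from right. Merged: [1]
Compare 9 vs 1: take 1 from right. Merged: [1, 1]
Compare 9 vs 2: take 2 from right. Merged: [1, 1, 2]
Compare 9 vs 6: take 6 from right. Merged: [1, 1, 2, 6]
Append remaining from left: [9, 13, 19, 22]. Merged: [1, 1, 2, 6, 9, 13, 19, 22]

Final merged array: [1, 1, 2, 6, 9, 13, 19, 22]
Total comparisons: 4

The merged array is [1, 1, 2, 6, 9, 13, 19, 22], requiring 4 comparisons. The merge step runs in O(n) time where n is the total number of elements.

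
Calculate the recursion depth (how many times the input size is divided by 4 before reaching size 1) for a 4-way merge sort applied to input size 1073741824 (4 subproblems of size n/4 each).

For divide and conquer with division factor 4:

Problem sizes at each level:
Level 0: 1073741824
Level 1: 268435456
Level 2: 67108864
Level 3: 16777216
Level 4: 4194304
Level 5: 1048576
Level 6: 262144
Level 7: 65536
Level 8: 16384
Level 9: 4096
Level 10: 1024
Level 11: 256
Level 12: 64
Level 13: 16
Level 14: 4
Level 15: 1

The root is level 0 and the size-1 base case is level 15 (the tree spans levels 0 through 15, i.e. 16 levels counting the root), so the depth is the number of divisions: log_4(1073741824) = 15

The recursion tree depth is log_4(1073741824) = 15. At each level, the problem size is divided by 4, so it takes 15 divisions to reduce to a base case of size 1. The algorithm makes 4 recursive calls at each level.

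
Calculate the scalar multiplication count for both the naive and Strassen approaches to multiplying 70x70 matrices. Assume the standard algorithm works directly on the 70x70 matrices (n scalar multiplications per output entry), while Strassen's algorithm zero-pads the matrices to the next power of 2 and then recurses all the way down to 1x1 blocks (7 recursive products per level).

Matrix multiplication for 70x70 matrices:

Strassen's algorithm requires power-of-2 dimensions. Pad 70x70 to 128x128 (next power of 2).

Standard algorithm: 70^3 = 343000 multiplications
Strassen's algorithm: 7^(log2(128)) = 7^7 = 823543 multiplications
Difference: 343000 - 823543 = -480543 (Strassen uses MORE here due to padding overhead — for small or just-over-power-of-2 n, padding can outweigh the per-level savings)

Standard: 343000 multiplications (70^3). Strassen: 823543 multiplications (7^7, after padding to 128x128). Strassen reduces 8 recursive multiplications to 7 at each level.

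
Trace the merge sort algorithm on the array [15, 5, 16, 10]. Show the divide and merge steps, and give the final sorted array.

Merge sort trace:

Split: [15, 5, 16, 10] -> [15, 5] and [16, 10]
  Split: [15, 5] -> [15] and [5]
  Merge: [15] + [5] -> [5, 15]
  Split: [16, 10] -> [16] and [10]
  Merge: [16] + [10] -> [10, 16]
Merge: [5, 15] + [10, 16] -> [5, 10, 15, 16]

Final sorted array: [5, 10, 15, 16]

The merge sort proceeds by recursively splitting the array and merging sorted halves.
After all merges, the sorted array is [5, 10, 15, 16].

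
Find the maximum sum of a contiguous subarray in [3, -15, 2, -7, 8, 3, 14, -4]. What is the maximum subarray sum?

Using Kadane's algorithm on [3, -15, 2, -7, 8, 3, 14, -4]:

Scanning through the array:
Position 1 (value -15): max_ending_here = -12, max_so_far = 3
Position 2 (value 2): max_ending_here = 2, max_so_far = 3
Position 3 (value -7): max_ending_here = -5, max_so_far = 3
Position 4 (value 8): max_ending_here = 8, max_so_far = 8
Position 5 (value 3): max_ending_here = 11, max_so_far = 11
Position 6 (value 14): max_ending_here = 25, max_so_far = 25
Position 7 (value -4): max_ending_here = 21, max_so_far = 25

Maximum subarray: [8, 3, 14]
Maximum sum: 25

The maximum subarray is [8, 3, 14] with sum 25. This subarray runs from index 4 to index 6.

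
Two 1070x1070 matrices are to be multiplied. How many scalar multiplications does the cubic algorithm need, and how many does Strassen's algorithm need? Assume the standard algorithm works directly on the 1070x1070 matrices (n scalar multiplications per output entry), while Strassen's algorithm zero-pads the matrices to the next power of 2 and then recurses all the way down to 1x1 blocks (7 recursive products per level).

Matrix multiplication for 1070x1070 matrices:

Strassen's algorithm requires power-of-2 dimensions. Pad 1070x1070 to 2048x2048 (next power of 2).

Standard algorithm: 1070^3 = 1225043000 multiplications
Strassen's algorithm: 7^(log2(2048)) = 7^11 = 1977326743 multiplications
Difference: 1225043000 - 1977326743 = -752283743 (Strassen uses MORE here due to padding overhead — for small or just-over-power-of-2 n, padding can outweigh the per-level savings)

Standard: 1225043000 multiplications (1070^3). Strassen: 1977326743 multiplications (7^11, after padding to 2048x2048). Strassen reduces 8 recursive multiplications to 7 at each level.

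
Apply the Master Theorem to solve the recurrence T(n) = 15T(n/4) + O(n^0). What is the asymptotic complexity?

Master Theorem for T(n) = 15T(n/4) + O(n^0):

a = 15, b = 4, c = 0
log_b(a) = log_4(15) = 1.9534

Case 1: c = 0 < log_4(15) = 1.9534
T(n) = O(n^(log_4 15))

For T(n) = 15T(n/4) + O(n^0): log_4(15) = 1.9534. This is Case 1 of the Master Theorem (c < log_b(a), work dominated by leaves), giving O(n^(log_4 15)).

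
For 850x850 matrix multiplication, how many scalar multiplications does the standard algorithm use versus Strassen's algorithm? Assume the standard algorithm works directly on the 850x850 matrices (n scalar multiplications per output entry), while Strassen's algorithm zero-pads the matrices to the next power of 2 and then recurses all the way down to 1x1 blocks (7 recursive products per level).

Matrix multiplication for 850x850 matrices:

Strassen's algorithm requires power-of-2 dimensions. Pad 850x850 to 1024x1024 (next power of 2).

Standard algorithm: 850^3 = 614125000 multiplications
Strassen's algorithm: 7^(log2(1024)) = 7^10 = 282475249 multiplications
Savings: 614125000 - 282475249 = 331649751 multiplications

Standard: 614125000 multiplications (850^3). Strassen: 282475249 multiplications (7^10, after padding to 1024x1024). Strassen reduces 8 recursive multiplications to 7 at each level.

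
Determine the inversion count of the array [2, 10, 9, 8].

Finding inversions in [2, 10, 9, 8]:

(1, 2): arr[1]=10 > arr[2]=9
(1, 3): arr[1]=10 > arr[3]=8
(2, 3): arr[2]=9 > arr[3]=8

Total inversions: 3

The array has 3 inversion(s): (1,2), (1,3), (2,3). Each pair (i,j) satisfies i < j and arr[i] > arr[j].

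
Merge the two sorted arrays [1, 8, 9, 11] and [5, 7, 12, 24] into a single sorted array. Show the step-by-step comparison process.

Merging process:

Compare 1 vs 5: take 1 from left. Merged: [1]
Compare 8 vs 5: take 5 from right. Merged: [1, 5]
Compare 8 vs 7: take 7 from right. Merged: [1, 5, 7]
Compare 8 vs 12: take 8 from left. Merged: [1, 5, 7, 8]
Compare 9 vs 12: take 9 from left. Merged: [1, 5, 7, 8, 9]
Compare 11 vs 12: take 11 from left. Merged: [1, 5, 7, 8, 9, 11]
Append remaining from right: [12, 24]. Merged: [1, 5, 7, 8, 9, 11, 12, 24]

Final merged array: [1, 5, 7, 8, 9, 11, 12, 24]
Total comparisons: 6

The merged array is [1, 5, 7, 8, 9, 11, 12, 24], requiring 6 comparisons. The merge step runs in O(n) time where n is the total number of elements.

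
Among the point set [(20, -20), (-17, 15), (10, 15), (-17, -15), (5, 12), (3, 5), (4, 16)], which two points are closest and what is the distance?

Computing all pairwise distances among 7 points:

d((20, -20), (-17, 15)) = 50.9313
d((20, -20), (10, 15)) = 36.4005
d((20, -20), (-17, -15)) = 37.3363
d((20, -20), (5, 12)) = 35.3412
d((20, -20), (3, 5)) = 30.2324
d((20, -20), (4, 16)) = 39.3954
d((-17, 15), (10, 15)) = 27.0
d((-17, 15), (-17, -15)) = 30.0
d((-17, 15), (5, 12)) = 22.2036
d((-17, 15), (3, 5)) = 22.3607
d((-17, 15), (4, 16)) = 21.0238
d((10, 15), (-17, -15)) = 40.3609
d((10, 15), (5, 12)) = 5.831
d((10, 15), (3, 5)) = 12.2066
d((10, 15), (4, 16)) = 6.0828
d((-17, -15), (5, 12)) = 34.8281
d((-17, -15), (3, 5)) = 28.2843
d((-17, -15), (4, 16)) = 37.4433
d((5, 12), (3, 5)) = 7.2801
d((5, 12), (4, 16)) = 4.1231 <-- minimum
d((3, 5), (4, 16)) = 11.0454

Closest pair: (5, 12) and (4, 16) with distance 4.1231

The closest pair is (5, 12) and (4, 16) with Euclidean distance 4.1231. For 7 points, brute-force pairwise comparison is shown above. For large n, the divide-and-conquer algorithm (sort by x, recurse on halves, check the dividing strip) achieves O(n log n).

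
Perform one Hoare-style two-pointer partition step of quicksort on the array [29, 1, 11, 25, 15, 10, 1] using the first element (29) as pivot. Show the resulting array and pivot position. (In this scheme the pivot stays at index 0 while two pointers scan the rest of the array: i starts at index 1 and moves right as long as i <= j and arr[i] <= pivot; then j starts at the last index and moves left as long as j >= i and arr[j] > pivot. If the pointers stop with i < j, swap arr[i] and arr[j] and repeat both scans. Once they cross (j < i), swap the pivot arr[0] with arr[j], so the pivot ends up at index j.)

Hoare-style two-pointer partition with pivot = 29:

Initial array: [29, 1, 11, 25, 15, 10, 1]

Pointers start at i = 1, j = 6.
i ends at 7, j ends at 6: the pointers have crossed (j < i), so scanning stops.

Swap pivot arr[0] with arr[6] to place pivot at position 6: [1, 1, 11, 25, 15, 10, 29]
Pivot position: 6

After partitioning with pivot 29, the array becomes [1, 1, 11, 25, 15, 10, 29]. The pivot is placed at index 6. All elements to the left of the pivot are <= 29, and all elements to the right are > 29.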